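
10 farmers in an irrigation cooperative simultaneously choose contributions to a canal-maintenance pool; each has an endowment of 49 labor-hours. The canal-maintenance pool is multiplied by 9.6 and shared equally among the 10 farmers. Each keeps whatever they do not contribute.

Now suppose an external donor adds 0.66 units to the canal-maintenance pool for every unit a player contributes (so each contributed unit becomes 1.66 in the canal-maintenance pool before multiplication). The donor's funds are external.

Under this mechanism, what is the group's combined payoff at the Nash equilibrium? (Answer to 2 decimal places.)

The effective private return per unit is now 9.6 × 1.66 / 10 = 1.5936 > 1, so every player's dominant strategy flips to full contribution.
So the Nash equilibrium is full contribution by all 10; the group earns 9.6 × 1.66 × 490 = 7808.64.

7808.64 labor-hours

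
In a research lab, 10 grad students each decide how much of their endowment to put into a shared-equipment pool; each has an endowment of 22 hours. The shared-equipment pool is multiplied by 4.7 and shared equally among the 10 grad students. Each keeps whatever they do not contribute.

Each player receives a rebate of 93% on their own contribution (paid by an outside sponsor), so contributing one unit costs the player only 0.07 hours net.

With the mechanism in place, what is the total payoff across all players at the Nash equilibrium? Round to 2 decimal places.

1238.60 hours

The effective private return per unit is now (4.7/10) / 0.07 = 6.7143 > 1, so every player's dominant strategy flips to full contribution.
So the Nash equilibrium is full contribution by all 10; the group earns 10 × (22 × 0.93 + 4.7 × 22) = 1238.60.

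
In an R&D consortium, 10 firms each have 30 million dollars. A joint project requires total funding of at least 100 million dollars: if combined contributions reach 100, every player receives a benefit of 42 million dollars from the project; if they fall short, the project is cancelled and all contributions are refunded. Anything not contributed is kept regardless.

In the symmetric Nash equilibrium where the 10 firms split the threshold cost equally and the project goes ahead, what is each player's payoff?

62 million dollars

Equal share of the threshold: 100/10 = 10.
At this profile no one gains by cutting their contribution: any cut drops the total below 100, the project is cancelled, contributions are refunded, and the deviator ends with 30, which is less than 30 − 10 + 42 = 62. Contributing more than 10 just wastes the excess. So contributing exactly 10 is a best response.
Each player's payoff: 30 − 10 + 42 = 62.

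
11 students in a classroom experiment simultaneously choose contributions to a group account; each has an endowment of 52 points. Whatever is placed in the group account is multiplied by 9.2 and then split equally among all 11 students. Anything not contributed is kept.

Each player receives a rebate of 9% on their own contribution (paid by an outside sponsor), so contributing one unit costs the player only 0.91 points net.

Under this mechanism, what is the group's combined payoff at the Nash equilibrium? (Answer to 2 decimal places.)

572.00 points

With the mechanism, a contributed unit returns (9.2/11) / 0.91 = 0.9191 per unit of net cost — still below 1 — so contributing 0 remains dominant for every player.
Everyone keeps their endowment and the group total is 11 × 52 = 572.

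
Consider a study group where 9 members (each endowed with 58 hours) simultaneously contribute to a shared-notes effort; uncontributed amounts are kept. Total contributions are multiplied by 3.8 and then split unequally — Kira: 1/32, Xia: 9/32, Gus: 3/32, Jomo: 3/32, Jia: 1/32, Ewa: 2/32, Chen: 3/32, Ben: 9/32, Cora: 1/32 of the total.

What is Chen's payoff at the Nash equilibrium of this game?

A player with share s gets back 3.8·s per unit contributed, so full contribution is dominant for anyone with s > 1/3.8 = 0.2632 and zero contribution is dominant for anyone below.
Xia and Ben are above the threshold, contributing 58 each; the remaining 7 contribute 0. Total contributed: 116.
Chen keeps 58 and receives 3.8 × 116 × 3/32 = 41.33 from the shared-notes effort, for a payoff of 99.33.

99.33 hours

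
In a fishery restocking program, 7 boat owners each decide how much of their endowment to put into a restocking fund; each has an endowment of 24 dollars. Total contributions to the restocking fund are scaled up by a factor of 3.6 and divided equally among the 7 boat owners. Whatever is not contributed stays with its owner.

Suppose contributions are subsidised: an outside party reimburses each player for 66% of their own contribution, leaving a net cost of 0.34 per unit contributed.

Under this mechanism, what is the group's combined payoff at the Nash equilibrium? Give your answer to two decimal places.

715.68 dollars

With the mechanism, a contributed unit returns (3.6/7) / 0.34 = 1.5126 per unit of net cost to the contributor — now above 1 — so contributing fully is weakly dominant for every player.
At the Nash equilibrium everyone contributes 24. Group total payoff = 7 × (24 × 0.66 + 3.6 × 24) = 715.68.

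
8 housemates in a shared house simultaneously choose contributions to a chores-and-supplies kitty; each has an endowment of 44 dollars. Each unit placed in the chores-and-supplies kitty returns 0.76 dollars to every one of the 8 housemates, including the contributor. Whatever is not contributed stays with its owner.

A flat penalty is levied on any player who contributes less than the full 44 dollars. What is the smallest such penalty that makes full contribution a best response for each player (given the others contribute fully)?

10.56 dollars

Given the others contribute fully, the best deviation is to contribute 0 (any partial contribution still incurs the fine and gives up units whose private return 0.76 is below 1).
Deviating from 44 to 0 saves 44 dollars but forfeits the deviator's share of the drop in the chores-and-supplies kitty: 0.76 × 44 = 33.44.
So the deviation gain is 44 − 33.44 = 10.56, and the fine must be at least 10.56 dollars to wipe it out.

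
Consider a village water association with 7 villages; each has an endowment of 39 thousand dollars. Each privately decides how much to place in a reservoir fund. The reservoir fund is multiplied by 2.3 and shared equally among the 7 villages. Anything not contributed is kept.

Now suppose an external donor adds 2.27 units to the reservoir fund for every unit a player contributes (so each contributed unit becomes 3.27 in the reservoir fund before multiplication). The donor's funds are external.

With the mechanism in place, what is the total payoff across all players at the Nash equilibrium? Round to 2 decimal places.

2053.23 thousand dollars

Under the mechanism each unit contributed yields 2.3 × 3.27 / 7 = 1.0744 back to its contributor per unit of net cost, which exceeds 1, making full contribution the dominant choice for everyone.
At the Nash equilibrium everyone contributes 39. Group total payoff = 2.3 × 3.27 × 273 = 2053.23.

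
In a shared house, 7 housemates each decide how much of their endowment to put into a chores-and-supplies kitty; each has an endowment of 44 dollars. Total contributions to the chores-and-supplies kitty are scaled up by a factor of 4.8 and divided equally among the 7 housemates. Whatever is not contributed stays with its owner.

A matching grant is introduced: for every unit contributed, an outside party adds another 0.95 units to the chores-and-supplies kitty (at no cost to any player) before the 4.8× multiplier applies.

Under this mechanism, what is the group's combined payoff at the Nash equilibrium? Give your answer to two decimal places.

2882.88 dollars

With the mechanism, a contributed unit returns 4.8 × 1.95 / 7 = 1.3371 per unit of net cost to the contributor — now above 1 — so contributing fully is weakly dominant for every player.
So the Nash equilibrium is full contribution by all 7; the group earns 4.8 × 1.95 × 308 = 2882.88.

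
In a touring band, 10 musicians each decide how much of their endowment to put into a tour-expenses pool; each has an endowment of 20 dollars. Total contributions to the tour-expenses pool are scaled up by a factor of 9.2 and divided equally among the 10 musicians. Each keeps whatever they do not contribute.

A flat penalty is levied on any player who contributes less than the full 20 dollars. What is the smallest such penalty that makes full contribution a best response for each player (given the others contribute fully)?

1.60 dollars

Given the others contribute fully, the best deviation is to contribute 0 (any partial contribution still incurs the fine and gives up units whose private return 0.9200 is below 1).
Deviating from 20 to 0 saves 20 dollars but forfeits the deviator's share of the drop in the tour-expenses pool: 9.2/10 × 20 = 18.40.
So the deviation gain is 20 − 18.40 = 1.60, and the fine must be at least 1.60 dollars to wipe it out.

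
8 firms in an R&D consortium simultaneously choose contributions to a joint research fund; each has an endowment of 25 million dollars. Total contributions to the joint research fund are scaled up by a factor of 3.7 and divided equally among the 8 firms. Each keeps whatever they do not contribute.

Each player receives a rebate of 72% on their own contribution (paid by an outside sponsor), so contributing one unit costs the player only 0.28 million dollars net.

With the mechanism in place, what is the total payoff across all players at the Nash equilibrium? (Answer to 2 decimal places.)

The effective private return per unit is now (3.7/8) / 0.28 = 1.6518 > 1, so every player's dominant strategy flips to full contribution.
At the Nash equilibrium everyone contributes 25. Group total payoff = 8 × (25 × 0.72 + 3.7 × 25) = 884.00.

884.00 million dollars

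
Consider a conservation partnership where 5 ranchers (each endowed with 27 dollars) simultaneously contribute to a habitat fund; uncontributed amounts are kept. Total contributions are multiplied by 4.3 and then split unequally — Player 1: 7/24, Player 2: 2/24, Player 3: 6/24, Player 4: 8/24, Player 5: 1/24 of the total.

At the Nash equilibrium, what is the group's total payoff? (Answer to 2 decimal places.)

402.30 dollars

Each unit j contributes comes back to j as 4.3 × (j's share), so j prefers to contribute only if that share exceeds 1/4.3 = 0.2326; otherwise keeping the unit dominates.
The shares above 0.2326 belong to Player 1, Player 3 and Player 4, contributing 27 each; the remaining 2 contribute 0. Total contributed: 81.
The habitat fund pays out 4.3 × 81 = 348.30 in total (split across the unequal shares, but the aggregate is all that matters for the group sum).
The 2 free-riders keep 27 each, adding 54. Group total = 54 + 348.30 = 402.30.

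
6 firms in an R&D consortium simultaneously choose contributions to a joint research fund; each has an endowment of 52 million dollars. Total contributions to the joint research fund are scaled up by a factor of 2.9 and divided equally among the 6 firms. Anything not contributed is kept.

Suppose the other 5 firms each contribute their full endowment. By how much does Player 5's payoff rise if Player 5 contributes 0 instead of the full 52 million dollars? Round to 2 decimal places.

Switching from a contribution of 52 to 0 lets Player 5 keep an extra 52 million dollars, but lowers the joint research fund by 52, which costs Player 5 their own share of that drop: 2.9/6 × 52 = 25.13.
Net gain = 52 − 25.13 = 26.87. The private return per contributed unit (0.4833) is below 1, so free-riding is indeed the best response regardless of what the others do.

26.87 million dollars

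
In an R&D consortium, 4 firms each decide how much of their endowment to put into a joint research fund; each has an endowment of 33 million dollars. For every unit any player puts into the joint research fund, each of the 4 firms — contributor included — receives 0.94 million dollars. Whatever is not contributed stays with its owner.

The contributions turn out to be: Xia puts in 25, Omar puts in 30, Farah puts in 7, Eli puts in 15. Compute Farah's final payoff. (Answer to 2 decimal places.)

98.38 million dollars

Total contributed: 25 + 30 + 7 + 15 = 77.
Each receives 0.94 × 77 = 72.38 from the joint research fund.
Farah keeps 33 − 7 = 26, so Farah's payoff is 26 + 72.38 = 98.38.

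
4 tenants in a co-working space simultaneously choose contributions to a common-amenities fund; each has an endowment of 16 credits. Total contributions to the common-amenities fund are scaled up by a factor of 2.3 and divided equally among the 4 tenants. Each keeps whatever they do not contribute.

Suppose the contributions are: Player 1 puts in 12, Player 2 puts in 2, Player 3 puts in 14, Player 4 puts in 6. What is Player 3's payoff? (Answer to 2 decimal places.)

Total contributed: 12 + 2 + 14 + 6 = 34.
Each receives 2.3 × 34 / 4 = 19.55 from the common-amenities fund.
Player 3 keeps 16 − 14 = 2, so Player 3's payoff is 2 + 19.55 = 21.55.

21.55 credits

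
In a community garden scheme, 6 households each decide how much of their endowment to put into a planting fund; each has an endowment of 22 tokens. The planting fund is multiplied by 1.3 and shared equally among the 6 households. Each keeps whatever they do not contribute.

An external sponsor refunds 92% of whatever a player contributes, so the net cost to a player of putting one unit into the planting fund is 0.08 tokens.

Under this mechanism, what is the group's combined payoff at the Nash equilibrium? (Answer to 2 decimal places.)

293.04 tokens

Under the mechanism each unit contributed yields (1.3/6) / 0.08 = 2.7083 back to its contributor per unit of net cost, which exceeds 1, making full contribution the dominant choice for everyone.
At the Nash equilibrium everyone contributes 22. Group total payoff = 6 × (22 × 0.92 + 1.3 × 22) = 293.04.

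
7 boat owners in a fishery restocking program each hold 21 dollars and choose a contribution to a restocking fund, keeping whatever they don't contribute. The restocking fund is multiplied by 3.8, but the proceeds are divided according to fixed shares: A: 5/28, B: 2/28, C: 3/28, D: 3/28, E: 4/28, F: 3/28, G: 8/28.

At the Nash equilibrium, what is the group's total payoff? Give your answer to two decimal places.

Player j's private return per contributed unit is 3.8 × (j's share). Contributing is weakly dominant for j when that share is at least 1/3.8 = 0.2632, and contributing 0 is dominant otherwise.
The only share above 0.2632 is G's 8/28, contributing 21; the remaining 6 contribute 0. Total contributed: 21.
The restocking fund pays out 3.8 × 21 = 79.80 in total (split across the unequal shares, but the aggregate is all that matters for the group sum).
The 6 free-riders keep 21 each, adding 126. Group total = 126 + 79.80 = 205.80.

205.80 dollars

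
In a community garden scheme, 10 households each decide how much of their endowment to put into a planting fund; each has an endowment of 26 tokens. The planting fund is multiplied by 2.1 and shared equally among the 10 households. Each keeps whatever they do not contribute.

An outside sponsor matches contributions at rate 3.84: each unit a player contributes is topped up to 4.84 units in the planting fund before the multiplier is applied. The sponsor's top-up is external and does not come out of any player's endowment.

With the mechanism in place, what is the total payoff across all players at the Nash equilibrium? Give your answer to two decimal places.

2642.64 tokens

The effective private return per unit is now 2.1 × 4.84 / 10 = 1.0164 > 1, so every player's dominant strategy flips to full contribution.
So the Nash equilibrium is full contribution by all 10; the group earns 2.1 × 4.84 × 260 = 2642.64.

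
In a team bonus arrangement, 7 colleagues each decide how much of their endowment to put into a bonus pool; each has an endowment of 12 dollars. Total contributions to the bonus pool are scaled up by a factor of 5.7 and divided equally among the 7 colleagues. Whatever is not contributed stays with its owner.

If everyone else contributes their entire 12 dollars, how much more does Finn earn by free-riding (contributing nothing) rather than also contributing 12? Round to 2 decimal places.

2.23 dollars

Switching from a contribution of 12 to 0 lets Finn keep an extra 12 dollars, but lowers the bonus pool by 12, which costs Finn their own share of that drop: 5.7/7 × 12 = 9.77.
Net gain = 12 − 9.77 = 2.23. The private return per contributed unit (0.8143) is below 1, so free-riding is indeed the best response regardless of what the others do.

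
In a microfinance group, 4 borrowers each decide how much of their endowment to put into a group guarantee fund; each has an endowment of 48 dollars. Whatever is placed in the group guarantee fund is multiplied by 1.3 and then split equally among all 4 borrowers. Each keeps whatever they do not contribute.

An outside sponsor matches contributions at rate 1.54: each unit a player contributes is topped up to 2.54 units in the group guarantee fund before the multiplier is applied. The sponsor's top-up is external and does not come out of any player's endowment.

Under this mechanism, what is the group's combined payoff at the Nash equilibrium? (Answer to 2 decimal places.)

With the mechanism, a contributed unit returns 1.3 × 2.54 / 4 = 0.8255 per unit of net cost — still below 1 — so contributing 0 remains dominant for every player.
At the Nash equilibrium no one contributes; group total payoff = 4 × 48 = 192.

192.00 dollars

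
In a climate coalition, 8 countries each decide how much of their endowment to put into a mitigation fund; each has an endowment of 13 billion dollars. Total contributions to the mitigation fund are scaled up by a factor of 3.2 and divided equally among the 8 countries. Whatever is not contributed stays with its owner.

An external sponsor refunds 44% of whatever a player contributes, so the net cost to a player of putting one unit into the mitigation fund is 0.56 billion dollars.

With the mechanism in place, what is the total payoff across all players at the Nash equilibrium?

The effective private return is (3.2/8) / 0.56 = 0.7143, which is still under 1, so the mechanism doesn't change anyone's dominant strategy: zero contribution.
At the Nash equilibrium no one contributes; group total payoff = 8 × 13 = 104.

104.00 billion dollars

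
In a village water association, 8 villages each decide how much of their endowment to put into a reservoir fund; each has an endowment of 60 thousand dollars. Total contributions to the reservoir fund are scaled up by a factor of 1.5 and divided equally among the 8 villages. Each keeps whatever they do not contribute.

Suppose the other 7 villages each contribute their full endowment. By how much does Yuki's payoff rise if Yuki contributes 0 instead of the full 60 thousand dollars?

48.75 thousand dollars

Switching from a contribution of 60 to 0 lets Yuki keep an extra 60 thousand dollars, but lowers the reservoir fund by 60, which costs Yuki their own share of that drop: 1.5/8 × 60 = 11.25.
Net gain = 60 − 11.25 = 48.75. The private return per contributed unit (0.1875) is below 1, so free-riding is indeed the best response regardless of what the others do.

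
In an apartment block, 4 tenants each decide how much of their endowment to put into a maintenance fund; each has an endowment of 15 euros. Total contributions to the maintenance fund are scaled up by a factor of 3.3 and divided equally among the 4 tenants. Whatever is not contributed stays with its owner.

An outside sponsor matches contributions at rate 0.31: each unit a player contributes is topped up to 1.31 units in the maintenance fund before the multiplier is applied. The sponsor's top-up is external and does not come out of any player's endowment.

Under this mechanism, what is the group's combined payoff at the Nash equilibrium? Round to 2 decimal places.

259.38 euros

The effective private return per unit is now 3.3 × 1.31 / 4 = 1.0808 > 1, so every player's dominant strategy flips to full contribution.
At the Nash equilibrium everyone contributes 15. Group total payoff = 3.3 × 1.31 × 60 = 259.38.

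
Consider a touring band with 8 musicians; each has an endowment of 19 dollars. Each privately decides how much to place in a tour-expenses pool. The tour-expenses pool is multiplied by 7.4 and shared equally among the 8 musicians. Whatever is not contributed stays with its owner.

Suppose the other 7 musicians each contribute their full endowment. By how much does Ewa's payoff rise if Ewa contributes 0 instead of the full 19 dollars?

Switching from a contribution of 19 to 0 lets Ewa keep an extra 19 dollars, but lowers the tour-expenses pool by 19, which costs Ewa their own share of that drop: 7.4/8 × 19 = 17.57.
Net gain = 19 − 17.57 = 1.43. The private return per contributed unit (0.9250) is below 1, so free-riding is indeed the best response regardless of what the others do.

1.43 dollars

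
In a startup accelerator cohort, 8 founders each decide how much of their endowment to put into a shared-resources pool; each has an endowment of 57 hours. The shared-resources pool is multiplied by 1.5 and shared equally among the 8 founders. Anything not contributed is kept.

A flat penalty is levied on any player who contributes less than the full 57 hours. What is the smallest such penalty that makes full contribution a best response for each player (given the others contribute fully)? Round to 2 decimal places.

Given the others contribute fully, the best deviation is to contribute 0 (any partial contribution still incurs the fine and gives up units whose private return 0.1875 is below 1).
Deviating from 57 to 0 saves 57 hours but forfeits the deviator's share of the drop in the shared-resources pool: 1.5/8 × 57 = 10.69.
So the deviation gain is 57 − 10.69 = 46.31, and the fine must be at least 46.31 hours to wipe it out.

46.31 hours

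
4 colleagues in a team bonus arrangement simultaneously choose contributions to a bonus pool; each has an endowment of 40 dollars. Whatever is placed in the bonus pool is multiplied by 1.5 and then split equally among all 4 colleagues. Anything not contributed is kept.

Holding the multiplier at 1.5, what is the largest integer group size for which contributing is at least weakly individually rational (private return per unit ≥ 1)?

Private return per unit is 1.5/(group size), which is ≥ 1 whenever the group size is ≤ 1.5.
The largest such integer is 1.

1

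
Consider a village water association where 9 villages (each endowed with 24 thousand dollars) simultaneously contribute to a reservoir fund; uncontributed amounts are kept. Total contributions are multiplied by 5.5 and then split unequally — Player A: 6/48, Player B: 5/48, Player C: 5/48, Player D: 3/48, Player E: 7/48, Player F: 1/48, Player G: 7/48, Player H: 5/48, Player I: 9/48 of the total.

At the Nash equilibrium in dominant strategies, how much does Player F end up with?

For player j, contributing a unit is worthwhile iff 5.5 × (j's share) ≥ 1, i.e. iff j's share is at least 0.1818.
Player I alone (share 9/48) is above the threshold, contributing 24; the remaining 8 contribute 0. Total contributed: 24.
Player F keeps 24 and receives 5.5 × 24 × 1/48 = 2.75 from the reservoir fund, for a payoff of 26.75.

26.75 thousand dollars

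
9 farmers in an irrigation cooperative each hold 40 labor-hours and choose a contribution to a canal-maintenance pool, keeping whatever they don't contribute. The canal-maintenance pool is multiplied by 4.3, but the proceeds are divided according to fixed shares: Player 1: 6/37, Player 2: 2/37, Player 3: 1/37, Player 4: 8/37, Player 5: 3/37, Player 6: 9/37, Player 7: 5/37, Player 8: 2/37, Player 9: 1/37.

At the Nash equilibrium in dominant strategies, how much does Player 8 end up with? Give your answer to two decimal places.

For player j, contributing a unit is worthwhile iff 4.3 × (j's share) ≥ 1, i.e. iff j's share is at least 0.2326.
Only Player 6 (9/37) clears that bar, contributing 40; the remaining 8 contribute 0. Total contributed: 40.
Player 8 keeps 40 and receives 4.3 × 40 × 2/37 = 9.30 from the canal-maintenance pool, for a payoff of 49.30.

49.30 labor-hours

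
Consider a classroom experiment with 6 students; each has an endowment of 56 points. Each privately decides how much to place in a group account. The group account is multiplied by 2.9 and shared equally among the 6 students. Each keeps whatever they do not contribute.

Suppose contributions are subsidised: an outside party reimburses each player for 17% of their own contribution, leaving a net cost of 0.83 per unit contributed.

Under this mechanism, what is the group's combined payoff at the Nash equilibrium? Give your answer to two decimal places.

336.00 points

With the mechanism, a contributed unit returns (2.9/6) / 0.83 = 0.5823 per unit of net cost — still below 1 — so contributing 0 remains dominant for every player.
Everyone keeps their endowment and the group total is 6 × 56 = 336.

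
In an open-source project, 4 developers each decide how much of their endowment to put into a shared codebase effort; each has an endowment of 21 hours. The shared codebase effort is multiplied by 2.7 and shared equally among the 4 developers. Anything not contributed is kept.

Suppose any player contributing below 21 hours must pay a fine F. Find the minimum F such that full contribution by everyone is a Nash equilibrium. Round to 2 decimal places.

Given the others contribute fully, the best deviation is to contribute 0 (any partial contribution still incurs the fine and gives up units whose private return 0.6750 is below 1).
Deviating from 21 to 0 saves 21 hours but forfeits the deviator's share of the drop in the shared codebase effort: 2.7/4 × 21 = 14.17.
So the deviation gain is 21 − 14.17 = 6.83, and the fine must be at least 6.83 hours to wipe it out.

6.83 hours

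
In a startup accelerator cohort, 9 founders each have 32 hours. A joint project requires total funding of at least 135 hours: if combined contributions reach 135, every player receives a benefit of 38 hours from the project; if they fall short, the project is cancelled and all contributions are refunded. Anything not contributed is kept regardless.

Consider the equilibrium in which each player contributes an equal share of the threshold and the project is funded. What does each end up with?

Equal share of the threshold: 135/9 = 15.
At this profile no one gains by cutting their contribution: any cut drops the total below 135, the project is cancelled, contributions are refunded, and the deviator ends with 32, which is less than 32 − 15 + 38 = 55. Contributing more than 15 just wastes the excess. So contributing exactly 15 is a best response.
Each player's payoff: 32 − 15 + 38 = 55.

55 hours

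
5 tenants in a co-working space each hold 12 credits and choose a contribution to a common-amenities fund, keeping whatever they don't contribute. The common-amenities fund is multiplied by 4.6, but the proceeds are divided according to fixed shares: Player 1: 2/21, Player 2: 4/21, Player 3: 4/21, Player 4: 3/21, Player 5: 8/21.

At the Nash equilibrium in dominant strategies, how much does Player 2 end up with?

For player j, contributing a unit is worthwhile iff 4.6 × (j's share) ≥ 1, i.e. iff j's share is at least 0.2174.
The only share above 0.2174 is Player 5's 8/21, contributing 12; the remaining 4 contribute 0. Total contributed: 12.
Player 2 keeps 12 and receives 4.6 × 12 × 4/21 = 10.51 from the common-amenities fund, for a payoff of 22.51.

22.51 credits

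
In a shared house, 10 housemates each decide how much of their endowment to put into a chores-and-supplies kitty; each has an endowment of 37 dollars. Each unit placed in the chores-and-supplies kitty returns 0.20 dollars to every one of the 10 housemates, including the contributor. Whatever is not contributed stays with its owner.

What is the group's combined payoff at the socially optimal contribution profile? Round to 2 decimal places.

Each contributed unit returns 2.000 to the group as a whole (0.20 to each of 10 players), which exceeds 1, so the social optimum is full contribution: group total = 2.000 × 370 = 740.00.

740.00 dollars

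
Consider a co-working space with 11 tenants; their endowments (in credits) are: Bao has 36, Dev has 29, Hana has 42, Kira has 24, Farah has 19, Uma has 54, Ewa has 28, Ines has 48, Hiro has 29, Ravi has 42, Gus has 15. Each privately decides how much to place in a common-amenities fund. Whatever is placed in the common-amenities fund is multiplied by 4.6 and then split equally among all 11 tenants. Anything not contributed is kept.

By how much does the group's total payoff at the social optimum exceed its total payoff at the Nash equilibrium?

The private return per contributed unit is 4.6/11 = 0.4182 < 1 for every player regardless of endowment, so the Nash equilibrium is zero contribution and the group total is Σ E_j = 36 + 29 + 42 + 24 + 19 + 54 + 28 + 48 + 29 + 42 + 15 = 366.
Each contributed unit returns 4.600 to the group, so the social optimum is full contribution by everyone: group total = 4.600 × 366 = 1683.60.
Efficiency loss = (4.600 − 1) × 366 = 1317.60.

1317.60 credits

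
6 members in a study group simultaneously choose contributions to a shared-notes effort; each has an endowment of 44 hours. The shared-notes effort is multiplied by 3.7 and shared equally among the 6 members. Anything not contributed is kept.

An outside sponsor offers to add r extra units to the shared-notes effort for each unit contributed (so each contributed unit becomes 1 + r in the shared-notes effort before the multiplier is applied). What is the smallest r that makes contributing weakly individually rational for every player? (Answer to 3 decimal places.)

With matching at rate r, one contributed unit becomes (1 + r) in the shared-notes effort and returns 3.7 × (1 + r) / 6 to the contributor.
Setting this equal to 1: 1 + r = 6/3.7 = 1.6216.
So the minimum matching rate is r = 1.6216 − 1 = 0.622.

0.622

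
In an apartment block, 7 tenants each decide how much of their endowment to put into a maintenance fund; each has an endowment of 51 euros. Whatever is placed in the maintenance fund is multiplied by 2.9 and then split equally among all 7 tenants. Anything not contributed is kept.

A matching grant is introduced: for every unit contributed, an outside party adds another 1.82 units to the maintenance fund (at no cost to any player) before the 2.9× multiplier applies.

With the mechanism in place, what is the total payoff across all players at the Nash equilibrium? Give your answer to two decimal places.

2919.55 euros

Under the mechanism each unit contributed yields 2.9 × 2.82 / 7 = 1.1683 back to its contributor per unit of net cost, which exceeds 1, making full contribution the dominant choice for everyone.
At the Nash equilibrium everyone contributes 51. Group total payoff = 2.9 × 2.82 × 357 = 2919.55.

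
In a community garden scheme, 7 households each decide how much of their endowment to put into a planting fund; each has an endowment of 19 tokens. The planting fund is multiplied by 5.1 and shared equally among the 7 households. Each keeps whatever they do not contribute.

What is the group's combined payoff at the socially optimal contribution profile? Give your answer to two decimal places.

Each contributed unit returns 5.100 to the group as a whole (0.7286 to each of 7 players), which exceeds 1, so the social optimum is full contribution: group total = 5.100 × 133 = 678.30.

678.30 tokens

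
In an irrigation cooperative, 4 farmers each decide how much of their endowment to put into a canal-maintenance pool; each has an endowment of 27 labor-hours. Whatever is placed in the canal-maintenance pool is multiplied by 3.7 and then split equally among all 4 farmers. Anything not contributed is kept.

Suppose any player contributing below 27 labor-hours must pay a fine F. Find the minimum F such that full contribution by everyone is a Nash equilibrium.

2.03 labor-hours

Given the others contribute fully, the best deviation is to contribute 0 (any partial contribution still incurs the fine and gives up units whose private return 0.9250 is below 1).
Deviating from 27 to 0 saves 27 labor-hours but forfeits the deviator's share of the drop in the canal-maintenance pool: 3.7/4 × 27 = 24.97.
So the deviation gain is 27 − 24.97 = 2.03, and the fine must be at least 2.03 labor-hours to wipe it out.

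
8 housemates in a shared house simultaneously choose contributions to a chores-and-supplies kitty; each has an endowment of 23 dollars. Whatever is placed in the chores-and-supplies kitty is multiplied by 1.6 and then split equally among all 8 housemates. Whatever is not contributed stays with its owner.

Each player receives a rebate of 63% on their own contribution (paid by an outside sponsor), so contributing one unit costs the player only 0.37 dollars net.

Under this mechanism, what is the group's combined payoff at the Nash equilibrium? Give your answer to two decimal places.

The effective private return is (1.6/8) / 0.37 = 0.5405, which is still under 1, so the mechanism doesn't change anyone's dominant strategy: zero contribution.
Everyone keeps their endowment and the group total is 8 × 23 = 184.

184.00 dollars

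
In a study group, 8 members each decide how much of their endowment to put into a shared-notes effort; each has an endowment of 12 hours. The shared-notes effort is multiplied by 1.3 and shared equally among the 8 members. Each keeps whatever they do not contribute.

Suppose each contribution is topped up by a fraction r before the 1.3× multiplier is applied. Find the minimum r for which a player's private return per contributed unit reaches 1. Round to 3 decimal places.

With matching at rate r, one contributed unit becomes (1 + r) in the shared-notes effort and returns 1.3 × (1 + r) / 8 to the contributor.
Setting this equal to 1: 1 + r = 8/1.3 = 6.1538.
So the minimum matching rate is r = 6.1538 − 1 = 5.154.

5.154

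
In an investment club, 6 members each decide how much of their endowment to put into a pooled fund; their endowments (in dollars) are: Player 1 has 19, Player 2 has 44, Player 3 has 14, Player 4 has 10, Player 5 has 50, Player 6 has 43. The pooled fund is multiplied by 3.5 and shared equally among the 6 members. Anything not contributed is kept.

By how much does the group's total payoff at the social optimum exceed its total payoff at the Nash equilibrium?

450.00 dollars

The private return per contributed unit is 3.5/6 = 0.5833 < 1 for every player regardless of endowment, so the Nash equilibrium is zero contribution and the group total is Σ E_j = 19 + 44 + 14 + 10 + 50 + 43 = 180.
Each contributed unit returns 3.500 to the group, so the social optimum is full contribution by everyone: group total = 3.500 × 180 = 630.00.
Efficiency loss = (3.500 − 1) × 180 = 450.00.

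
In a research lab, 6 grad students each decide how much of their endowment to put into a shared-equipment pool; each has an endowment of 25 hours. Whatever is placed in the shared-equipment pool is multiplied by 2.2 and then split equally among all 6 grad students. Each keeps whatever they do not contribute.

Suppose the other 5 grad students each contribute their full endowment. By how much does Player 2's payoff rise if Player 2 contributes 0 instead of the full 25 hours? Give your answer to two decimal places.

15.83 hours

Switching from a contribution of 25 to 0 lets Player 2 keep an extra 25 hours, but lowers the shared-equipment pool by 25, which costs Player 2 their own share of that drop: 2.2/6 × 25 = 9.17.
Net gain = 25 − 9.17 = 15.83. The private return per contributed unit (0.3667) is below 1, so free-riding is indeed the best response regardless of what the others do.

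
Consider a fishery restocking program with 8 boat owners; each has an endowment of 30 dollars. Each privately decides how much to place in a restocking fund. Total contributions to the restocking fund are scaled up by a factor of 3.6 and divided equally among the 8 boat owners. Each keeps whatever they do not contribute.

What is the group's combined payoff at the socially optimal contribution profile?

Each contributed unit returns 3.600 to the group as a whole (0.4500 to each of 8 players), which exceeds 1, so the social optimum is full contribution: group total = 3.600 × 240 = 864.00.

864.00 dollars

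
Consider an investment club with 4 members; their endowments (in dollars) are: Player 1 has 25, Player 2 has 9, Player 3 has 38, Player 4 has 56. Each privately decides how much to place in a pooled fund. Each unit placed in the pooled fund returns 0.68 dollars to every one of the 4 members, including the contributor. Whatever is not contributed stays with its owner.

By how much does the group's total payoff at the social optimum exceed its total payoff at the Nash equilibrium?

The private return per contributed unit is 0.68 < 1 for everyone, so the Nash equilibrium is zero contribution and the group total is Σ E_j = 25 + 9 + 38 + 56 = 128.
Each contributed unit returns 2.720 to the group, so the social optimum is full contribution by everyone: group total = 2.720 × 128 = 348.16.
Efficiency loss = (2.720 − 1) × 128 = 220.16.

220.16 dollars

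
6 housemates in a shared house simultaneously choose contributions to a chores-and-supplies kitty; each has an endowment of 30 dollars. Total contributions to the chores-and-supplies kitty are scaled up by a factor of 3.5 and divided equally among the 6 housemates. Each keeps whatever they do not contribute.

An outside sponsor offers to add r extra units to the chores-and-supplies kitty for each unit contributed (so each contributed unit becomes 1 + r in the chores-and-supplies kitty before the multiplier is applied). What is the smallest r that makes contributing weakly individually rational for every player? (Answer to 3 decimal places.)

With matching at rate r, one contributed unit becomes (1 + r) in the chores-and-supplies kitty and returns 3.5 × (1 + r) / 6 to the contributor.
Setting this equal to 1: 1 + r = 6/3.5 = 1.7143.
So the minimum matching rate is r = 1.7143 − 1 = 0.714.

0.714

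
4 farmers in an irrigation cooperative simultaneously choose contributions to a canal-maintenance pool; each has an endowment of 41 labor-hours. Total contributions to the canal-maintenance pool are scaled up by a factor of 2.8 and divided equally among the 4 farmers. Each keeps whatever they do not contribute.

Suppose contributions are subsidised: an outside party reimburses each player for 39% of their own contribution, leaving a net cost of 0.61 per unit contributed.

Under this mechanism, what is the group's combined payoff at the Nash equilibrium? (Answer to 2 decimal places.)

Under the mechanism each unit contributed yields (2.8/4) / 0.61 = 1.1475 back to its contributor per unit of net cost, which exceeds 1, making full contribution the dominant choice for everyone.
So the Nash equilibrium is full contribution by all 4; the group earns 4 × (41 × 0.39 + 2.8 × 41) = 523.16.

523.16 labor-hours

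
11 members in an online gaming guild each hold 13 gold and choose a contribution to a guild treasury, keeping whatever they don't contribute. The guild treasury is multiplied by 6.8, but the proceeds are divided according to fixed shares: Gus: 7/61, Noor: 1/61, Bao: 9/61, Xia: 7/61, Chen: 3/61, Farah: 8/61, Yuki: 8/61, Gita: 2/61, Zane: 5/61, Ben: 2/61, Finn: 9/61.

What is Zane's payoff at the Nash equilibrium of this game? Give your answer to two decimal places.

A player with share s gets back 6.8·s per unit contributed, so full contribution is dominant for anyone with s > 1/6.8 = 0.1471 and zero contribution is dominant for anyone below.
The shares above 0.1471 belong to Bao and Finn, contributing 13 each; the remaining 9 contribute 0. Total contributed: 26.
Zane keeps 13 and receives 6.8 × 26 × 5/61 = 14.49 from the guild treasury, for a payoff of 27.49.

27.49 gold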